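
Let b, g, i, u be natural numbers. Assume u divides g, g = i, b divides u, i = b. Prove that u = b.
g = i and i = b, so g = b. u divides g, so u divides b. Since b divides u, b = u. Then u = b.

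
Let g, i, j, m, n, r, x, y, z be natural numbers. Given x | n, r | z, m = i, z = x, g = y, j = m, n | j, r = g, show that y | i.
Because z = x and r | z, r | x. x | n, so r | n. Since n | j, r | j. r = g, so g | j. j = m, so g | m. m = i, so g | i. Since g = y, y | i.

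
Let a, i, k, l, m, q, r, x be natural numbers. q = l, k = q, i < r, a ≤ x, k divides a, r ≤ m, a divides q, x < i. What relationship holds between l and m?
l < m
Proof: k = q and k divides a, so q divides a. a divides q, so a = q. q = l, so a = l. a ≤ x and x < i, hence a < i. i < r and r ≤ m, hence i < m. From a < i, a < m. Since a = l, l < m.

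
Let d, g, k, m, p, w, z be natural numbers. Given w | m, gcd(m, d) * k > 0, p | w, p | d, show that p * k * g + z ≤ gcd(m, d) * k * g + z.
p | w and w | m, thus p | m. Since p | d, p | gcd(m, d). Then p * k | gcd(m, d) * k. Since gcd(m, d) * k > 0, p * k ≤ gcd(m, d) * k. Then p * k * g ≤ gcd(m, d) * k * g. Then p * k * g + z ≤ gcd(m, d) * k * g + z.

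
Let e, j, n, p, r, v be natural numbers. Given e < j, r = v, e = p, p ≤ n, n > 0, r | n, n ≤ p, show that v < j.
From n ≤ p and p ≤ n, n = p. r = v and r | n, thus v | n. Since n > 0, v ≤ n. Since n = p, v ≤ p. Since e = p and e < j, p < j. v ≤ p, so v < j.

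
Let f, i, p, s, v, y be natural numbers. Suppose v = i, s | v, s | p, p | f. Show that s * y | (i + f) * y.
v = i and s | v, therefore s | i. s | p and p | f, therefore s | f. Since s | i, s | i + f. Then s * y | (i + f) * y.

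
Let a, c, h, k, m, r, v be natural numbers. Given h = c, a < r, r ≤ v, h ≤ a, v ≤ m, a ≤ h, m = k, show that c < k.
Since a ≤ h and h ≤ a, a = h. h = c, so a = c. a < r and r ≤ v, therefore a < v. m = k and v ≤ m, hence v ≤ k. Since a < v, a < k. Since a = c, c < k.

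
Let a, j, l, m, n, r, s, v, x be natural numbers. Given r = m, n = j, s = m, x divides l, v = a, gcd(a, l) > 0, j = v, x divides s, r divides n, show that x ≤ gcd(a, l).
From j = v and v = a, j = a. s = m and x divides s, thus x divides m. n = j and r divides n, therefore r divides j. Since r = m, m divides j. x divides m, so x divides j. Since j = a, x divides a. From x divides l, x divides gcd(a, l). gcd(a, l) > 0, so x ≤ gcd(a, l).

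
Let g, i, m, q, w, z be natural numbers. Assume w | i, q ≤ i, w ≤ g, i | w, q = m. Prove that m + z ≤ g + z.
Since i | w and w | i, i = w. Because q = m and q ≤ i, m ≤ i. i = w, so m ≤ w. Since w ≤ g, m ≤ g. Then m + z ≤ g + z.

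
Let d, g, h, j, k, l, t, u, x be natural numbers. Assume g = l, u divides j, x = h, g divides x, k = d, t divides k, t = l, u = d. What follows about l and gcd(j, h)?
l divides gcd(j, h)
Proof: k = d and t divides k, therefore t divides d. u = d and u divides j, therefore d divides j. t divides d, so t divides j. t = l, so l divides j. x = h and g divides x, hence g divides h. Since g = l, l divides h. Since l divides j, l divides gcd(j, h).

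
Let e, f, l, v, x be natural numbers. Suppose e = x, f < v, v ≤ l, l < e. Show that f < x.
v ≤ l and l < e, therefore v < e. f < v, so f < e. Because e = x, f < x.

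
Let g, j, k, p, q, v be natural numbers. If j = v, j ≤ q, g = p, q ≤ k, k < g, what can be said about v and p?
v < p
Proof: Because j = v and j ≤ q, v ≤ q. Since q ≤ k and k < g, q < g. From g = p, q < p. v ≤ q, so v < p.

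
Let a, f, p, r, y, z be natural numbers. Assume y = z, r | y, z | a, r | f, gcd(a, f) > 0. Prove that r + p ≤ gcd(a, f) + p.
y = z and r | y, thus r | z. Since z | a, r | a. Since r | f, r | gcd(a, f). gcd(a, f) > 0, so r ≤ gcd(a, f). Then r + p ≤ gcd(a, f) + p.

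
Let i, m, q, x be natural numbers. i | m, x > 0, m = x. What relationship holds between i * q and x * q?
i * q ≤ x * q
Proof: m = x and i | m, therefore i | x. Since x > 0, i ≤ x. Then i * q ≤ x * q.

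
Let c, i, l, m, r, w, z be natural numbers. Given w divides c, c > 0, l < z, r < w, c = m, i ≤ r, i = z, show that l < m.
From i = z and i ≤ r, z ≤ r. Since l < z, l < r. r < w, so l < w. w divides c and c > 0, thus w ≤ c. Because l < w, l < c. Since c = m, l < m.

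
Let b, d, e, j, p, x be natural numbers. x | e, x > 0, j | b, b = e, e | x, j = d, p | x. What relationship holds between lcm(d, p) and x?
lcm(d, p) ≤ x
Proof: e | x and x | e, therefore e = x. Since b = e, b = x. Since j | b, j | x. j = d, so d | x. Since p | x, lcm(d, p) | x. Since x > 0, lcm(d, p) ≤ x.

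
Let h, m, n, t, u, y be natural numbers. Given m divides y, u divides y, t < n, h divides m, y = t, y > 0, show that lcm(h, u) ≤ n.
Since h divides m and m divides y, h divides y. u divides y, so lcm(h, u) divides y. Since y > 0, lcm(h, u) ≤ y. Since y = t, lcm(h, u) ≤ t. t < n, so lcm(h, u) < n. Then lcm(h, u) ≤ n.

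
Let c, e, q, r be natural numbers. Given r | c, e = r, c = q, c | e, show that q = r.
e = r and c | e, thus c | r. Since r | c, r = c. Since c = q, r = q. Then q = r.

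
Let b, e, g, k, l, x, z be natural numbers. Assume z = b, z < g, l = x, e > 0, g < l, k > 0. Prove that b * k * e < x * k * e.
From z = b and z < g, b < g. l = x and g < l, so g < x. Since b < g, b < x. Since k > 0, b * k < x * k. e > 0, so b * k * e < x * k * e.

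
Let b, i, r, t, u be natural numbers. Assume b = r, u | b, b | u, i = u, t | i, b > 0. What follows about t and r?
t ≤ r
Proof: Since u | b and b | u, u = b. i = u and t | i, hence t | u. Since u = b, t | b. From b > 0, t ≤ b. Since b = r, t ≤ r.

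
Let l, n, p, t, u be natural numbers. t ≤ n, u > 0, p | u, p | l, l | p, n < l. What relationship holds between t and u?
t < u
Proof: t ≤ n and n < l, thus t < l. From p | l and l | p, p = l. Since p | u, l | u. u > 0, so l ≤ u. Since t < l, t < u.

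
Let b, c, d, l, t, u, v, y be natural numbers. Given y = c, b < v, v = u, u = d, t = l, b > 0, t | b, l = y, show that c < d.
Since t = l and l = y, t = y. Since y = c, t = c. t | b and b > 0, so t ≤ b. b < v, so t < v. v = u, so t < u. From u = d, t < d. Since t = c, c < d.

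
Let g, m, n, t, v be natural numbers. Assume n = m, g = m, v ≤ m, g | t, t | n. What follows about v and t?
v ≤ t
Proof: Since g = m and g | t, m | t. n = m and t | n, therefore t | m. Since m | t, m = t. v ≤ m, so v ≤ t.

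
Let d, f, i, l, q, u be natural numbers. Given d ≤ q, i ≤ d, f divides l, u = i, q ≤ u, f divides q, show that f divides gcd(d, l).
From u = i and q ≤ u, q ≤ i. Since i ≤ d, q ≤ d. Since d ≤ q, q = d. f divides q, so f divides d. Because f divides l, f divides gcd(d, l).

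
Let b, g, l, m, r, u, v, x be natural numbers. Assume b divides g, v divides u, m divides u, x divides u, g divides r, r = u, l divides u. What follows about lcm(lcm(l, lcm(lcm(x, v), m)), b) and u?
lcm(lcm(l, lcm(lcm(x, v), m)), b) divides u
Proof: x divides u and v divides u, so lcm(x, v) divides u. m divides u, so lcm(lcm(x, v), m) divides u. l divides u, so lcm(l, lcm(lcm(x, v), m)) divides u. r = u and g divides r, hence g divides u. b divides g, so b divides u. Since lcm(l, lcm(lcm(x, v), m)) divides u, lcm(lcm(l, lcm(lcm(x, v), m)), b) divides u.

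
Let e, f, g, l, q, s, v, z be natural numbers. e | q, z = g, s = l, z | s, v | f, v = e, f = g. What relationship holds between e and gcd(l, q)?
e | gcd(l, q)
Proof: f = g and v | f, thus v | g. v = e, so e | g. From s = l and z | s, z | l. Since z = g, g | l. From e | g, e | l. Because e | q, e | gcd(l, q).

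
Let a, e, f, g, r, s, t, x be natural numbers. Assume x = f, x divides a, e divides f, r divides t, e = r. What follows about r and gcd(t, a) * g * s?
r divides gcd(t, a) * g * s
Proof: Because e = r and e divides f, r divides f. Because x = f and x divides a, f divides a. r divides f, so r divides a. From r divides t, r divides gcd(t, a). Then r divides gcd(t, a) * g. Then r divides gcd(t, a) * g * s.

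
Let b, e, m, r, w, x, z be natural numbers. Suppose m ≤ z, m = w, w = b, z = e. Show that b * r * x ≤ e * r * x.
Since m = w and w = b, m = b. From m ≤ z, b ≤ z. z = e, so b ≤ e. Then b * r ≤ e * r. Then b * r * x ≤ e * r * x.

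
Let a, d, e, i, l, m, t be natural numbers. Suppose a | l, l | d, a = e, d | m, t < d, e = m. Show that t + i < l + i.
a = e and e = m, thus a = m. Since a | l, m | l. Since d | m, d | l. Because l | d, d = l. t < d, so t < l. Then t + i < l + i.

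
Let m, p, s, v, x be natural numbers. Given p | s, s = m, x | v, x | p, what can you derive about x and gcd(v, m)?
x | gcd(v, m)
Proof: x | p and p | s, thus x | s. Since s = m, x | m. Since x | v, x | gcd(v, m).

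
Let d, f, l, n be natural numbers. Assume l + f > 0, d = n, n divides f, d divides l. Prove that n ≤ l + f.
d = n and d divides l, thus n divides l. Since n divides f, n divides l + f. Since l + f > 0, n ≤ l + f.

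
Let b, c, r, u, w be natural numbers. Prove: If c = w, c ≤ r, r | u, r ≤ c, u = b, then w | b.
r ≤ c and c ≤ r, so r = c. c = w, so r = w. u = b and r | u, therefore r | b. Since r = w, w | b.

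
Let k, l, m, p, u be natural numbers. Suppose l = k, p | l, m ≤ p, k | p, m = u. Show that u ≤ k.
From l = k and p | l, p | k. k | p, so p = k. m = u and m ≤ p, hence u ≤ p. Since p = k, u ≤ k.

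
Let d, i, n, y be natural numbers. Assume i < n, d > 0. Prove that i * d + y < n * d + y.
Since i < n and d > 0, by multiplying by a positive, i * d < n * d. Then i * d + y < n * d + y.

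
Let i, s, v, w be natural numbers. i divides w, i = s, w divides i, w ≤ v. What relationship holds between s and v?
s ≤ v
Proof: Because w divides i and i divides w, w = i. i = s, so w = s. Because w ≤ v, s ≤ v.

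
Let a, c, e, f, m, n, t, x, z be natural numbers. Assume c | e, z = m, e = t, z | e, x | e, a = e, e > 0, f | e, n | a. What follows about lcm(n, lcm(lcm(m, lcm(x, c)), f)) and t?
lcm(n, lcm(lcm(m, lcm(x, c)), f)) ≤ t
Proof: a = e and n | a, hence n | e. Since z = m and z | e, m | e. From x | e and c | e, lcm(x, c) | e. m | e, so lcm(m, lcm(x, c)) | e. Because f | e, lcm(lcm(m, lcm(x, c)), f) | e. n | e, so lcm(n, lcm(lcm(m, lcm(x, c)), f)) | e. Since e > 0, lcm(n, lcm(lcm(m, lcm(x, c)), f)) ≤ e. e = t, so lcm(n, lcm(lcm(m, lcm(x, c)), f)) ≤ t.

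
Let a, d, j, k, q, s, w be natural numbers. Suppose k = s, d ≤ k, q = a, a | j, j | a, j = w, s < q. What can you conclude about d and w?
d < w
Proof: k = s and d ≤ k, thus d ≤ s. From a | j and j | a, a = j. q = a, so q = j. j = w, so q = w. Since s < q, s < w. Since d ≤ s, d < w.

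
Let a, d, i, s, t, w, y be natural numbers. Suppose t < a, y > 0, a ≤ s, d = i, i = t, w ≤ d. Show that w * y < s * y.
d = i and i = t, therefore d = t. Since w ≤ d, w ≤ t. Since t < a, w < a. a ≤ s, so w < s. Because y > 0, w * y < s * y.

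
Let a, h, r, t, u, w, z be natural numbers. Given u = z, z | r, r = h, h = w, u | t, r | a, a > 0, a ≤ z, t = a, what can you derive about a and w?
a = w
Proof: t = a and u | t, hence u | a. From a > 0, u ≤ a. Since u = z, z ≤ a. Since a ≤ z, z = a. z | r, so a | r. Since r | a, a = r. r = h, so a = h. h = w, so a = w.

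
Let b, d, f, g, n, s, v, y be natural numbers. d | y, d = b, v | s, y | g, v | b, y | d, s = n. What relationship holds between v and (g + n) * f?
v | (g + n) * f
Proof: Since y | d and d | y, y = d. Since d = b, y = b. y | g, so b | g. Since v | b, v | g. s = n and v | s, therefore v | n. Since v | g, v | g + n. Then v | (g + n) * f.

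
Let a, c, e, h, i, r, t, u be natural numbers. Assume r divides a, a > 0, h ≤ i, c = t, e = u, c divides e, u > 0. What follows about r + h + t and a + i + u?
r + h + t ≤ a + i + u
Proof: r divides a and a > 0, thus r ≤ a. h ≤ i, so r + h ≤ a + i. Since e = u and c divides e, c divides u. c = t, so t divides u. From u > 0, t ≤ u. Because r + h ≤ a + i, r + h + t ≤ a + i + u.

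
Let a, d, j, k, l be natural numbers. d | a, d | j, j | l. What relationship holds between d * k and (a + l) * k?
d * k | (a + l) * k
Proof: Because d | j and j | l, d | l. Since d | a, d | a + l. Then d * k | (a + l) * k.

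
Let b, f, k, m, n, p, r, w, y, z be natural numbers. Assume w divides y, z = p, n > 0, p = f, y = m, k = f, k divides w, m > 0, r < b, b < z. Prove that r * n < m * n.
z = p and p = f, hence z = f. Since b < z, b < f. r < b, so r < f. k = f and k divides w, therefore f divides w. w divides y, so f divides y. Since y = m, f divides m. Since m > 0, f ≤ m. Since r < f, r < m. Since n > 0, by multiplying by a positive, r * n < m * n.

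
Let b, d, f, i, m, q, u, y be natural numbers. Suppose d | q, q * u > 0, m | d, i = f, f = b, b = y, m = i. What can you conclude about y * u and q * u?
y * u ≤ q * u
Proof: Since f = b and b = y, f = y. m = i and i = f, therefore m = f. From m | d and d | q, m | q. Since m = f, f | q. From f = y, y | q. Then y * u | q * u. Since q * u > 0, y * u ≤ q * u.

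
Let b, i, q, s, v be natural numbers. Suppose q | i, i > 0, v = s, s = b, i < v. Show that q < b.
From q | i and i > 0, q ≤ i. v = s and s = b, so v = b. Because i < v, i < b. q ≤ i, so q < b.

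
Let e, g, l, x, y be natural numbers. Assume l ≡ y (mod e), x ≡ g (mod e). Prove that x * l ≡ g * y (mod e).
x ≡ g (mod e) and l ≡ y (mod e). By multiplying congruences, x * l ≡ g * y (mod e).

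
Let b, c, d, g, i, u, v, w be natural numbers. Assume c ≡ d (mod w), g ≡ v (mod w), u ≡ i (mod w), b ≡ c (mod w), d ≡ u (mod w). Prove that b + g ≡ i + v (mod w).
From b ≡ c (mod w) and c ≡ d (mod w), b ≡ d (mod w). From d ≡ u (mod w), b ≡ u (mod w). u ≡ i (mod w), so b ≡ i (mod w). Since g ≡ v (mod w), b + g ≡ i + v (mod w).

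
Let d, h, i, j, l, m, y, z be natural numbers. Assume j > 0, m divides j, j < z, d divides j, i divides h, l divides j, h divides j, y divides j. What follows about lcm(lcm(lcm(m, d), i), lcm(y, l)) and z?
lcm(lcm(lcm(m, d), i), lcm(y, l)) < z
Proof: m divides j and d divides j, therefore lcm(m, d) divides j. From i divides h and h divides j, i divides j. Since lcm(m, d) divides j, lcm(lcm(m, d), i) divides j. Since y divides j and l divides j, lcm(y, l) divides j. lcm(lcm(m, d), i) divides j, so lcm(lcm(lcm(m, d), i), lcm(y, l)) divides j. Since j > 0, lcm(lcm(lcm(m, d), i), lcm(y, l)) ≤ j. j < z, so lcm(lcm(lcm(m, d), i), lcm(y, l)) < z.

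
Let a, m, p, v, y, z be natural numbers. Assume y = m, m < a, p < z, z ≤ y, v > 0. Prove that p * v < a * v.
Because p < z and z ≤ y, p < y. From y = m, p < m. From m < a, p < a. Since v > 0, by multiplying by a positive, p * v < a * v.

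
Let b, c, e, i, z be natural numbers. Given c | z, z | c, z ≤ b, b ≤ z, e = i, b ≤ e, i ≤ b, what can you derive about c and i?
c = i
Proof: Because c | z and z | c, c = z. z ≤ b and b ≤ z, thus z = b. Since c = z, c = b. Since e = i and b ≤ e, b ≤ i. i ≤ b, so b = i. Since c = b, c = i.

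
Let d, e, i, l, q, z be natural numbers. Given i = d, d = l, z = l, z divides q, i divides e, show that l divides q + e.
Since z = l and z divides q, l divides q. i = d and d = l, so i = l. i divides e, so l divides e. l divides q, so l divides q + e.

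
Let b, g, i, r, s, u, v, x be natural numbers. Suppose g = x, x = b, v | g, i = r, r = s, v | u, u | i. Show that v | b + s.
From g = x and x = b, g = b. v | g, so v | b. i = r and r = s, so i = s. v | u and u | i, therefore v | i. Since i = s, v | s. v | b, so v | b + s.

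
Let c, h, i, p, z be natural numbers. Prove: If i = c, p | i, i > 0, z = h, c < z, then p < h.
Since p | i and i > 0, p ≤ i. Since i = c, p ≤ c. Because z = h and c < z, c < h. Since p ≤ c, p < h.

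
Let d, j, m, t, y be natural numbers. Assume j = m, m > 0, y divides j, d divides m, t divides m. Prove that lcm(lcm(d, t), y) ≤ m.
d divides m and t divides m, thus lcm(d, t) divides m. j = m and y divides j, hence y divides m. lcm(d, t) divides m, so lcm(lcm(d, t), y) divides m. Since m > 0, lcm(lcm(d, t), y) ≤ m.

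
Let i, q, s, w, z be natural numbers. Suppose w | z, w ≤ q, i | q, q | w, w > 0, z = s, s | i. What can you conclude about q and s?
q = s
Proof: Since q | w and w > 0, q ≤ w. Since w ≤ q, w = q. z = s and w | z, hence w | s. w = q, so q | s. Because s | i and i | q, s | q. Since q | s, q = s.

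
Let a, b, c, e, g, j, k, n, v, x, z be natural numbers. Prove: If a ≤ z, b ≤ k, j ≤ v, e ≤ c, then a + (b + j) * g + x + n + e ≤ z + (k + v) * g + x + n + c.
Since b ≤ k and j ≤ v, b + j ≤ k + v. By multiplying by a non-negative, (b + j) * g ≤ (k + v) * g. Then (b + j) * g + x ≤ (k + v) * g + x. Since a ≤ z, a + (b + j) * g + x ≤ z + (k + v) * g + x. Then a + (b + j) * g + x + n ≤ z + (k + v) * g + x + n. Since e ≤ c, a + (b + j) * g + x + n + e ≤ z + (k + v) * g + x + n + c.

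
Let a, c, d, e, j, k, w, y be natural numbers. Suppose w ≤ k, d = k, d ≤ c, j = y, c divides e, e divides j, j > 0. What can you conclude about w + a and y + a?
w + a ≤ y + a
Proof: d = k and d ≤ c, therefore k ≤ c. From w ≤ k, w ≤ c. c divides e and e divides j, thus c divides j. From j > 0, c ≤ j. From j = y, c ≤ y. Since w ≤ c, w ≤ y. Then w + a ≤ y + a.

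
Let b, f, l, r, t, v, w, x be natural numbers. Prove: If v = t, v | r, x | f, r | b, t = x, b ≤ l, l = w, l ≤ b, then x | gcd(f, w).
From b ≤ l and l ≤ b, b = l. Since l = w, b = w. Because v = t and t = x, v = x. v | r and r | b, hence v | b. From v = x, x | b. Since b = w, x | w. x | f, so x | gcd(f, w).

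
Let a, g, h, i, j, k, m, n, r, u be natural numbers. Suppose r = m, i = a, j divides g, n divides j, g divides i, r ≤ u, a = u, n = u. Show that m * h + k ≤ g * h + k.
n divides j and j divides g, hence n divides g. n = u, so u divides g. i = a and g divides i, hence g divides a. Since a = u, g divides u. u divides g, so u = g. r = m and r ≤ u, therefore m ≤ u. u = g, so m ≤ g. By multiplying by a non-negative, m * h ≤ g * h. Then m * h + k ≤ g * h + k.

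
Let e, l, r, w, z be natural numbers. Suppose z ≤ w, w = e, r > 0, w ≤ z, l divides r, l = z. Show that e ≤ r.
z ≤ w and w ≤ z, therefore z = w. Since w = e, z = e. From l divides r and r > 0, l ≤ r. l = z, so z ≤ r. z = e, so e ≤ r.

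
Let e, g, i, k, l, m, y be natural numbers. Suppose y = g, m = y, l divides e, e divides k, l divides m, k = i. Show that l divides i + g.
k = i and e divides k, thus e divides i. l divides e, so l divides i. m = y and l divides m, thus l divides y. Since y = g, l divides g. Since l divides i, l divides i + g.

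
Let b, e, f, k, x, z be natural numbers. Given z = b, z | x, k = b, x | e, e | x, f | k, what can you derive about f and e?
f | e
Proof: k = b and f | k, so f | b. Because x | e and e | x, x = e. z | x, so z | e. Since z = b, b | e. Because f | b, f | e.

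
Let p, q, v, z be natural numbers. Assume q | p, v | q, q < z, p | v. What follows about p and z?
p < z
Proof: Because p | v and v | q, p | q. Since q | p, q = p. q < z, so p < z.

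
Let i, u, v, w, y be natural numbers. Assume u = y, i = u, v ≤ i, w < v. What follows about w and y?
w < y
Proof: Because i = u and u = y, i = y. Because w < v and v ≤ i, w < i. Since i = y, w < y.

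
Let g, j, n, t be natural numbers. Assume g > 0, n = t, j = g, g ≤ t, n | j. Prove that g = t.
j = g and n | j, therefore n | g. From n = t, t | g. Since g > 0, t ≤ g. Since g ≤ t, g = t.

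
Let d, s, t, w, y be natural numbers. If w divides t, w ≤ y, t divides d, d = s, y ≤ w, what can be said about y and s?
y divides s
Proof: Since w ≤ y and y ≤ w, w = y. Since w divides t, y divides t. d = s and t divides d, so t divides s. Since y divides t, y divides s.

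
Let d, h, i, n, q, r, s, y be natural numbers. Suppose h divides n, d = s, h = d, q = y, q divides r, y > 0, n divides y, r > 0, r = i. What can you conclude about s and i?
s ≤ i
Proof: From h = d and d = s, h = s. Because h divides n and n divides y, h divides y. Since y > 0, h ≤ y. Because h = s, s ≤ y. Since q = y and q divides r, y divides r. Since r > 0, y ≤ r. Since s ≤ y, s ≤ r. Since r = i, s ≤ i.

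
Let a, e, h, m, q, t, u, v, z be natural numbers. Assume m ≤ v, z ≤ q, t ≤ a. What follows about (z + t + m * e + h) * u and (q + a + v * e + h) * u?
(z + t + m * e + h) * u ≤ (q + a + v * e + h) * u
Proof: From z ≤ q and t ≤ a, z + t ≤ q + a. m ≤ v. By multiplying by a non-negative, m * e ≤ v * e. Then m * e + h ≤ v * e + h. Since z + t ≤ q + a, z + t + m * e + h ≤ q + a + v * e + h. By multiplying by a non-negative, (z + t + m * e + h) * u ≤ (q + a + v * e + h) * u.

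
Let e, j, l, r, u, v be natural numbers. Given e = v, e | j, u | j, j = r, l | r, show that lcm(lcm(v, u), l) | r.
Since e = v and e | j, v | j. Since u | j, lcm(v, u) | j. Since j = r, lcm(v, u) | r. Since l | r, lcm(lcm(v, u), l) | r.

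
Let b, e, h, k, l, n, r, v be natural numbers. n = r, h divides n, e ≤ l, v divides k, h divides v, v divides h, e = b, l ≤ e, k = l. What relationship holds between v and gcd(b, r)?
v divides gcd(b, r)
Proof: l ≤ e and e ≤ l, therefore l = e. k = l, so k = e. Since e = b, k = b. Because v divides k, v divides b. h divides v and v divides h, hence h = v. From h divides n, v divides n. n = r, so v divides r. From v divides b, v divides gcd(b, r).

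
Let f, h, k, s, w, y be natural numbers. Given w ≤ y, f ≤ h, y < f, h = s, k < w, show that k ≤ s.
w ≤ y and y < f, thus w < f. Since f ≤ h, w < h. Since h = s, w < s. k < w, so k < s. Then k ≤ s.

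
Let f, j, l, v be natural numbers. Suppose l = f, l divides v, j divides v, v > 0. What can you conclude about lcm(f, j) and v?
lcm(f, j) ≤ v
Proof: l = f and l divides v, hence f divides v. Since j divides v, lcm(f, j) divides v. v > 0, so lcm(f, j) ≤ v.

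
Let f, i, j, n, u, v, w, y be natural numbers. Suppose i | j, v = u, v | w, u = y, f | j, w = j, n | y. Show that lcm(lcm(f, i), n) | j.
Since f | j and i | j, lcm(f, i) | j. v = u and u = y, so v = y. Since v | w, y | w. w = j, so y | j. n | y, so n | j. From lcm(f, i) | j, lcm(lcm(f, i), n) | j.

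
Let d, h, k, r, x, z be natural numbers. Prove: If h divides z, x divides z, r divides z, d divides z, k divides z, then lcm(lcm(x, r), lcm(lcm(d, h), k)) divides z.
Since x divides z and r divides z, lcm(x, r) divides z. Because d divides z and h divides z, lcm(d, h) divides z. Since k divides z, lcm(lcm(d, h), k) divides z. lcm(x, r) divides z, so lcm(lcm(x, r), lcm(lcm(d, h), k)) divides z.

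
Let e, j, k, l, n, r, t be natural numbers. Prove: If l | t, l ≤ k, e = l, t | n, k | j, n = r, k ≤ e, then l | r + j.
l | t and t | n, hence l | n. Since n = r, l | r. e = l and k ≤ e, therefore k ≤ l. l ≤ k, so k = l. Because k | j, l | j. Since l | r, l | r + j.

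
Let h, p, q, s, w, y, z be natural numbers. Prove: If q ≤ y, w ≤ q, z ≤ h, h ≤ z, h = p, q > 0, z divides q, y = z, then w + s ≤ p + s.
Since z ≤ h and h ≤ z, z = h. h = p, so z = p. y = z and q ≤ y, thus q ≤ z. From z divides q and q > 0, z ≤ q. Since q ≤ z, q = z. Since w ≤ q, w ≤ z. Since z = p, w ≤ p. Then w + s ≤ p + s.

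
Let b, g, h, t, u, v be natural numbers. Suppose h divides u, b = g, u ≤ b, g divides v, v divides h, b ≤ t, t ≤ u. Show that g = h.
b ≤ t and t ≤ u, therefore b ≤ u. u ≤ b, so u = b. Because b = g, u = g. h divides u, so h divides g. g divides v and v divides h, thus g divides h. h divides g, so h = g. Then g = h.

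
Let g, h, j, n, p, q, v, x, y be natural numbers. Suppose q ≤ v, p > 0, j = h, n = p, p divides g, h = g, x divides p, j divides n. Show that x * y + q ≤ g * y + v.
j = h and h = g, thus j = g. n = p and j divides n, so j divides p. j = g, so g divides p. p divides g, so p = g. Because x divides p and p > 0, x ≤ p. p = g, so x ≤ g. By multiplying by a non-negative, x * y ≤ g * y. q ≤ v, so x * y + q ≤ g * y + v.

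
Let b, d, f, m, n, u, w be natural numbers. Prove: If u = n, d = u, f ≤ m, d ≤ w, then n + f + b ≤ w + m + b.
d = u and d ≤ w, so u ≤ w. Since u = n, n ≤ w. f ≤ m, hence f + b ≤ m + b. Because n ≤ w, n + f + b ≤ w + m + b.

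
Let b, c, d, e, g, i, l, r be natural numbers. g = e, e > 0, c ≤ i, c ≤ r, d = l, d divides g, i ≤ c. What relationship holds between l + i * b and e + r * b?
l + i * b ≤ e + r * b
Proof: d = l and d divides g, therefore l divides g. Since g = e, l divides e. Since e > 0, l ≤ e. c ≤ i and i ≤ c, hence c = i. c ≤ r, so i ≤ r. By multiplying by a non-negative, i * b ≤ r * b. l ≤ e, so l + i * b ≤ e + r * b.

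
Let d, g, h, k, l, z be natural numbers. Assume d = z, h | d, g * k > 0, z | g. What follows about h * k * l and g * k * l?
h * k * l ≤ g * k * l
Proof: Because d = z and h | d, h | z. Since z | g, h | g. Then h * k | g * k. Since g * k > 0, h * k ≤ g * k. Then h * k * l ≤ g * k * l.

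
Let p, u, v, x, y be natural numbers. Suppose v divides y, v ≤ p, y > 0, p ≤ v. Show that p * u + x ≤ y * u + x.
Because v ≤ p and p ≤ v, v = p. Since v divides y, p divides y. y > 0, so p ≤ y. By multiplying by a non-negative, p * u ≤ y * u. Then p * u + x ≤ y * u + x.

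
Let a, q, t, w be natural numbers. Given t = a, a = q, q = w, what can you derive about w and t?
w = t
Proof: t = a and a = q, therefore t = q. Since q = w, t = w. Then w = t.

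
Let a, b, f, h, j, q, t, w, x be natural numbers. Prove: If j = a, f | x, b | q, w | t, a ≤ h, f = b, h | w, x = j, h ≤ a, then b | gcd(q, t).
Since x = j and j = a, x = a. Because f = b and f | x, b | x. Since x = a, b | a. Because h ≤ a and a ≤ h, h = a. h | w, so a | w. From b | a, b | w. Since w | t, b | t. Since b | q, b | gcd(q, t).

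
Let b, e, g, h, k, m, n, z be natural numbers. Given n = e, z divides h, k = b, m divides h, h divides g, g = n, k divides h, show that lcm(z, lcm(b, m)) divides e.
k = b and k divides h, hence b divides h. Since m divides h, lcm(b, m) divides h. Since z divides h, lcm(z, lcm(b, m)) divides h. g = n and n = e, thus g = e. From h divides g, h divides e. lcm(z, lcm(b, m)) divides h, so lcm(z, lcm(b, m)) divides e.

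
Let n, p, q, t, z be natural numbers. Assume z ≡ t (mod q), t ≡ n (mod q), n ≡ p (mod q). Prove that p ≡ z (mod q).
z ≡ t (mod q) and t ≡ n (mod q), thus z ≡ n (mod q). Since n ≡ p (mod q), z ≡ p (mod q). Then p ≡ z (mod q).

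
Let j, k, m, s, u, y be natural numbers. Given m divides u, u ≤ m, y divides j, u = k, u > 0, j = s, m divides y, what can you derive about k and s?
k divides s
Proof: Because m divides u and u > 0, m ≤ u. Since u ≤ m, m = u. m divides y and y divides j, so m divides j. j = s, so m divides s. m = u, so u divides s. u = k, so k divides s.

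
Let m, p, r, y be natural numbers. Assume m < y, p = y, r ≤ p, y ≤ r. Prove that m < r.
p = y and r ≤ p, so r ≤ y. Since y ≤ r, y = r. m < y, so m < r.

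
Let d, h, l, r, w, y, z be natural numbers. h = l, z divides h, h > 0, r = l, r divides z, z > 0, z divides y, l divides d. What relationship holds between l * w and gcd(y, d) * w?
l * w divides gcd(y, d) * w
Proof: z divides h and h > 0, thus z ≤ h. Since h = l, z ≤ l. r = l and r divides z, therefore l divides z. z > 0, so l ≤ z. z ≤ l, so z = l. Since z divides y, l divides y. Since l divides d, l divides gcd(y, d). Then l * w divides gcd(y, d) * w.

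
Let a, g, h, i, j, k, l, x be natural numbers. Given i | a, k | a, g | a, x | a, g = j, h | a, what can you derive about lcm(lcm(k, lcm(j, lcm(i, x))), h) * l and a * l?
lcm(lcm(k, lcm(j, lcm(i, x))), h) * l | a * l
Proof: g = j and g | a, therefore j | a. From i | a and x | a, lcm(i, x) | a. j | a, so lcm(j, lcm(i, x)) | a. k | a, so lcm(k, lcm(j, lcm(i, x))) | a. h | a, so lcm(lcm(k, lcm(j, lcm(i, x))), h) | a. Then lcm(lcm(k, lcm(j, lcm(i, x))), h) * l | a * l.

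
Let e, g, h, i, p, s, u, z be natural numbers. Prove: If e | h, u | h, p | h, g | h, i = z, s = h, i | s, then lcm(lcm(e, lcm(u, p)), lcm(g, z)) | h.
u | h and p | h, so lcm(u, p) | h. Since e | h, lcm(e, lcm(u, p)) | h. From s = h and i | s, i | h. Since i = z, z | h. g | h, so lcm(g, z) | h. lcm(e, lcm(u, p)) | h, so lcm(lcm(e, lcm(u, p)), lcm(g, z)) | h.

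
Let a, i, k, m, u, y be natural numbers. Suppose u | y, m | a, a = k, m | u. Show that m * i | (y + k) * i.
m | u and u | y, hence m | y. Because a = k and m | a, m | k. Since m | y, m | y + k. Then m * i | (y + k) * i.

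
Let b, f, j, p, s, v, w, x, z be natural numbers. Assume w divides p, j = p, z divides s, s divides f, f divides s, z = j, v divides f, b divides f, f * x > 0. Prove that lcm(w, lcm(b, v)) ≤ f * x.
Because s divides f and f divides s, s = f. Because z = j and z divides s, j divides s. Since j = p, p divides s. Since s = f, p divides f. Since w divides p, w divides f. b divides f and v divides f, therefore lcm(b, v) divides f. Since w divides f, lcm(w, lcm(b, v)) divides f. Then lcm(w, lcm(b, v)) divides f * x. Since f * x > 0, lcm(w, lcm(b, v)) ≤ f * x.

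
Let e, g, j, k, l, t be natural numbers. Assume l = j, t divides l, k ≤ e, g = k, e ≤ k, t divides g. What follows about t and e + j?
t divides e + j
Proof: k ≤ e and e ≤ k, therefore k = e. From g = k and t divides g, t divides k. Because k = e, t divides e. l = j and t divides l, therefore t divides j. Since t divides e, t divides e + j.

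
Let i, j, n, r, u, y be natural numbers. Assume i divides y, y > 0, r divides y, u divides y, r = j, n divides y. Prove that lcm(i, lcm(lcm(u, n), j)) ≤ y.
u divides y and n divides y, so lcm(u, n) divides y. r = j and r divides y, hence j divides y. Since lcm(u, n) divides y, lcm(lcm(u, n), j) divides y. i divides y, so lcm(i, lcm(lcm(u, n), j)) divides y. y > 0, so lcm(i, lcm(lcm(u, n), j)) ≤ y.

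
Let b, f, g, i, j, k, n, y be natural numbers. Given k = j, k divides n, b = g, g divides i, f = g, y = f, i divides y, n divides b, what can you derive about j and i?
j divides i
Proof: From k = j and k divides n, j divides n. y = f and i divides y, hence i divides f. f = g, so i divides g. g divides i, so g = i. Since b = g, b = i. n divides b, so n divides i. Since j divides n, j divides i.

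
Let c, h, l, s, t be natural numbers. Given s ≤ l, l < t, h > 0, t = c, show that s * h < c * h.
s ≤ l and l < t, so s < t. Since t = c, s < c. Since h > 0, s * h < c * h.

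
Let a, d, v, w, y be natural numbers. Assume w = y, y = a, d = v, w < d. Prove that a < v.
From w = y and y = a, w = a. d = v and w < d, so w < v. Since w = a, a < v.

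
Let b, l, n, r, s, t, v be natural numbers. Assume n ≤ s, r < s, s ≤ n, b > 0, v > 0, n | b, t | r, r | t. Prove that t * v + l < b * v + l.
From r | t and t | r, r = t. Because r < s, t < s. n ≤ s and s ≤ n, therefore n = s. n | b, so s | b. b > 0, so s ≤ b. Because t < s, t < b. v > 0, so t * v < b * v. Then t * v + l < b * v + l.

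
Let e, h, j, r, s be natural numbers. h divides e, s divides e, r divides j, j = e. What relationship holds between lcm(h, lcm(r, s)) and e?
lcm(h, lcm(r, s)) divides e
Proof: Since j = e and r divides j, r divides e. s divides e, so lcm(r, s) divides e. Since h divides e, lcm(h, lcm(r, s)) divides e.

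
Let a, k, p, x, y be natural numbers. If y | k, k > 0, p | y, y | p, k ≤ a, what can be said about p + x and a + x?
p + x ≤ a + x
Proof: From y | p and p | y, y = p. y | k and k > 0, therefore y ≤ k. Since y = p, p ≤ k. From k ≤ a, p ≤ a. Then p + x ≤ a + x.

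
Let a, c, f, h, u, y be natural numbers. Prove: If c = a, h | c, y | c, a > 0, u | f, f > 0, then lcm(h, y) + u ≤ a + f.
h | c and y | c, hence lcm(h, y) | c. Since c = a, lcm(h, y) | a. a > 0, so lcm(h, y) ≤ a. Since u | f and f > 0, u ≤ f. lcm(h, y) ≤ a, so lcm(h, y) + u ≤ a + f.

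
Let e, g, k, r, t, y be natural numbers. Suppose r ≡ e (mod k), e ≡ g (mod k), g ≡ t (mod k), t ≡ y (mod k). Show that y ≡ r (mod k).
Because r ≡ e (mod k) and e ≡ g (mod k), r ≡ g (mod k). g ≡ t (mod k), so r ≡ t (mod k). From t ≡ y (mod k), r ≡ y (mod k). Then y ≡ r (mod k).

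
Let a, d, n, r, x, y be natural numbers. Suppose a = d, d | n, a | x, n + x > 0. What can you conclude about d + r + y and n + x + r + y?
d + r + y ≤ n + x + r + y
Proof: Because a = d and a | x, d | x. d | n, so d | n + x. From n + x > 0, d ≤ n + x. Then d + r ≤ n + x + r. Then d + r + y ≤ n + x + r + y.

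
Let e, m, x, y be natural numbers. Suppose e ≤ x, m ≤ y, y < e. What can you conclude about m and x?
m < x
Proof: Because m ≤ y and y < e, m < e. e ≤ x, so m < x.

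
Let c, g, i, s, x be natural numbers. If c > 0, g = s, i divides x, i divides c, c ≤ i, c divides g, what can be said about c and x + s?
c divides x + s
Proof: Since i divides c and c > 0, i ≤ c. c ≤ i, so i = c. Since i divides x, c divides x. Since g = s and c divides g, c divides s. Since c divides x, c divides x + s.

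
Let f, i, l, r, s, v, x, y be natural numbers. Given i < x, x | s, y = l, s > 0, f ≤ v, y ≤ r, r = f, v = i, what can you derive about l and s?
l < s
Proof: y = l and y ≤ r, therefore l ≤ r. Since r = f, l ≤ f. v = i and f ≤ v, therefore f ≤ i. Since i < x, f < x. Since l ≤ f, l < x. Because x | s and s > 0, x ≤ s. l < x, so l < s.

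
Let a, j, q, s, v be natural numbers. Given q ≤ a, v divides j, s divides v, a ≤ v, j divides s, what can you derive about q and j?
q ≤ j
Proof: j divides s and s divides v, so j divides v. From v divides j, v = j. Since a ≤ v, a ≤ j. Since q ≤ a, q ≤ j.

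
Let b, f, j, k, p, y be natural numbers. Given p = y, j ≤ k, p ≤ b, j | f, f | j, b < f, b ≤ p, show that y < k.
b ≤ p and p ≤ b, thus b = p. p = y, so b = y. b < f, so y < f. From j | f and f | j, j = f. Since j ≤ k, f ≤ k. y < f, so y < k.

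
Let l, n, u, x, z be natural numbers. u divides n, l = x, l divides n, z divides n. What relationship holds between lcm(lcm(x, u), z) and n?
lcm(lcm(x, u), z) divides n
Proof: From l = x and l divides n, x divides n. u divides n, so lcm(x, u) divides n. Because z divides n, lcm(lcm(x, u), z) divides n.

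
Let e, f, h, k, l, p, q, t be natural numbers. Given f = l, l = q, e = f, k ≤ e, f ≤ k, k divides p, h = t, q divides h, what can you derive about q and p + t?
q divides p + t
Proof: f = l and l = q, hence f = q. From e = f and k ≤ e, k ≤ f. Since f ≤ k, k = f. Since k divides p, f divides p. Since f = q, q divides p. h = t and q divides h, therefore q divides t. q divides p, so q divides p + t.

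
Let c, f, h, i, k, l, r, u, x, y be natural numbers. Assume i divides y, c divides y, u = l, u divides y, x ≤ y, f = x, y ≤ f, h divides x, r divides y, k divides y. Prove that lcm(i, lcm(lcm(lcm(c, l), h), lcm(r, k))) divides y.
Since u = l and u divides y, l divides y. Since c divides y, lcm(c, l) divides y. Because f = x and y ≤ f, y ≤ x. From x ≤ y, x = y. Because h divides x, h divides y. Because lcm(c, l) divides y, lcm(lcm(c, l), h) divides y. Since r divides y and k divides y, lcm(r, k) divides y. Because lcm(lcm(c, l), h) divides y, lcm(lcm(lcm(c, l), h), lcm(r, k)) divides y. Since i divides y, lcm(i, lcm(lcm(lcm(c, l), h), lcm(r, k))) divides y.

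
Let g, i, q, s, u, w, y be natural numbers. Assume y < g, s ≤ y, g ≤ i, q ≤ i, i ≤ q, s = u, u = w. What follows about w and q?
w < q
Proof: s = u and u = w, thus s = w. i ≤ q and q ≤ i, hence i = q. Since y < g and g ≤ i, y < i. Since s ≤ y, s < i. i = q, so s < q. Since s = w, w < q.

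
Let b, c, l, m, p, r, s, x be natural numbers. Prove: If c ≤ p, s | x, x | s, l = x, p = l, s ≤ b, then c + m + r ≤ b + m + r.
Since p = l and l = x, p = x. c ≤ p, so c ≤ x. s | x and x | s, thus s = x. Since s ≤ b, x ≤ b. c ≤ x, so c ≤ b. Then c + m ≤ b + m. Then c + m + r ≤ b + m + r.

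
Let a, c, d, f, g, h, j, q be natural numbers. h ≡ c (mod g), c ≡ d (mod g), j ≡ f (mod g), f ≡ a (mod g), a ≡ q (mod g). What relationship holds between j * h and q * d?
j * h ≡ q * d (mod g)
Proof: Since j ≡ f (mod g) and f ≡ a (mod g), j ≡ a (mod g). a ≡ q (mod g), so j ≡ q (mod g). From h ≡ c (mod g) and c ≡ d (mod g), h ≡ d (mod g). Since j ≡ q (mod g), j * h ≡ q * d (mod g).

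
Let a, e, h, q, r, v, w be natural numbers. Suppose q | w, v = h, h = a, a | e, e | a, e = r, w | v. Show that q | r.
v = h and h = a, thus v = a. Because a | e and e | a, a = e. Since v = a, v = e. Since e = r, v = r. Since w | v, w | r. q | w, so q | r.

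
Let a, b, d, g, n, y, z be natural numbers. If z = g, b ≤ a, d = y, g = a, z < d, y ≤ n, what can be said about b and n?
b < n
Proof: Because z = g and g = a, z = a. d = y and z < d, thus z < y. y ≤ n, so z < n. Since z = a, a < n. b ≤ a, so b < n.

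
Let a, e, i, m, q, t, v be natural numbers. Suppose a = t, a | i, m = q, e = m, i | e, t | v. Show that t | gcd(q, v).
a = t and a | i, hence t | i. e = m and i | e, hence i | m. Since m = q, i | q. Because t | i, t | q. Since t | v, t | gcd(q, v).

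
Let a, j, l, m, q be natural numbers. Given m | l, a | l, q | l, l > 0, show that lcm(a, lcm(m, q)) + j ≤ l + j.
m | l and q | l, therefore lcm(m, q) | l. Since a | l, lcm(a, lcm(m, q)) | l. Since l > 0, lcm(a, lcm(m, q)) ≤ l. Then lcm(a, lcm(m, q)) + j ≤ l + j.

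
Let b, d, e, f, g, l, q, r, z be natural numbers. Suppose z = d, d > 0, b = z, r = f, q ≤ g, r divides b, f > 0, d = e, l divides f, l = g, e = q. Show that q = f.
Since l divides f and f > 0, l ≤ f. Because l = g, g ≤ f. Since q ≤ g, q ≤ f. d = e and e = q, so d = q. Because b = z and z = d, b = d. r = f and r divides b, hence f divides b. Since b = d, f divides d. From d > 0, f ≤ d. Because d = q, f ≤ q. Since q ≤ f, q = f.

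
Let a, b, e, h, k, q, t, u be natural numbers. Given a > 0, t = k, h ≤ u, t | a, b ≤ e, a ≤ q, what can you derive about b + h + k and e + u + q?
b + h + k ≤ e + u + q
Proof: b ≤ e and h ≤ u, so b + h ≤ e + u. t | a and a > 0, hence t ≤ a. Since t = k, k ≤ a. Since a ≤ q, k ≤ q. Since b + h ≤ e + u, b + h + k ≤ e + u + q.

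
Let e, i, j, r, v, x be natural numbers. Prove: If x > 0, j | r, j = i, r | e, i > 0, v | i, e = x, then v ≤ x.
v | i and i > 0, therefore v ≤ i. j | r and r | e, thus j | e. Since e = x, j | x. Since j = i, i | x. x > 0, so i ≤ x. v ≤ i, so v ≤ x.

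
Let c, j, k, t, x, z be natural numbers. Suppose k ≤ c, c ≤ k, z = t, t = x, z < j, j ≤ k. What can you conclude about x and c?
x < c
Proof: Since k ≤ c and c ≤ k, k = c. z = t and t = x, hence z = x. z < j, so x < j. Since j ≤ k, x < k. Because k = c, x < c.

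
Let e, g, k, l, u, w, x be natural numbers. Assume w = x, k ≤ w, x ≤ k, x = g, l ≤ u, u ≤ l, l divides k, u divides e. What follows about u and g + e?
u divides g + e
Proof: w = x and k ≤ w, thus k ≤ x. Because x ≤ k, k = x. x = g, so k = g. l ≤ u and u ≤ l, hence l = u. From l divides k, u divides k. From k = g, u divides g. u divides e, so u divides g + e.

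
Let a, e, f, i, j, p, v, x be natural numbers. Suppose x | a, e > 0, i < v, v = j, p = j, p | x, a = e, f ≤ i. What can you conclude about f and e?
f < e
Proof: Since f ≤ i and i < v, f < v. Because v = j, f < j. Because p | x and x | a, p | a. a = e, so p | e. p = j, so j | e. e > 0, so j ≤ e. Since f < j, f < e.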